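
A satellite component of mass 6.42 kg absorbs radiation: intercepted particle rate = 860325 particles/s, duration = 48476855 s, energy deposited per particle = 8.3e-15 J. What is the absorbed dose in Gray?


Total energy deposited = rate * time * E_per
  = 860325 * 48476855 * 8.3e-15 = 0.3461586 J
Dose = E_total / mass = 0.3461586 / 6.42
Dose = 0.05391878 Gy

0.0539 Gy


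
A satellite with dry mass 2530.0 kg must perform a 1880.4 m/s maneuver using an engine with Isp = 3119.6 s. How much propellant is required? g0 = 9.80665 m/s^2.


ve = Isp * g0 = 3119.6 * 9.80665 = 30592.825340 m/s
mass ratio = exp(dv/ve) = exp(1880.4/30592.825340) = 1.06339369
m_prop = m_dry * (mr - 1) = 2530.0 * (1.06339369 - 1)
m_prop = 160.3860 kg

160.3860 kg


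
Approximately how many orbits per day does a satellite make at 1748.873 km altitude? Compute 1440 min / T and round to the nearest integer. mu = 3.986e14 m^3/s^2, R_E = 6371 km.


r = 8.119873e+06 m
T = 2*pi*sqrt(r^3/mu) = 7281.7385 s = 121.3623 min
revs/day = 1440 / 121.3623 = 11.8653
Rounded: 12 revolutions per day

12 revolutions per day


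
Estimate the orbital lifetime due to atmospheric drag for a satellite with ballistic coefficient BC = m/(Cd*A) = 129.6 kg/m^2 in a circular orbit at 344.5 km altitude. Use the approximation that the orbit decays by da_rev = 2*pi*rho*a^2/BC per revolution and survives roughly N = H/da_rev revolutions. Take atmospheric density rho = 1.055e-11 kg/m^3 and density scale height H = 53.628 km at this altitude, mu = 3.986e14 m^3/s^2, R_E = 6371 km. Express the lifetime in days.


a = R_E + alt = 6715.5000 km = 6.7155e+06 m
da_rev = 2*pi*rho*a^2/BC = 2*pi*1.055e-11*(6.7155e+06)^2/129.6 = 23.066624 m per revolution
N = H/da_rev = 53628.0000 m / 23.066624 m = 2324.9176 revolutions
P = 2*pi*sqrt(a^3/mu) = 5476.8236 s
lifetime = N*P = 2324.9176 * 5476.8236 = 1.2733164e+07 s = 147.3746 days

147.3746 days


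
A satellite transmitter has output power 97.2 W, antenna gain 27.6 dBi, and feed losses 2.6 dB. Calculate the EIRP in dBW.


Pt = 97.2 W = 19.8767 dBW
EIRP = Pt_dBW + Gt - losses = 19.8767 + 27.6 - 2.6 = 44.8767 dBW

44.8767 dBW


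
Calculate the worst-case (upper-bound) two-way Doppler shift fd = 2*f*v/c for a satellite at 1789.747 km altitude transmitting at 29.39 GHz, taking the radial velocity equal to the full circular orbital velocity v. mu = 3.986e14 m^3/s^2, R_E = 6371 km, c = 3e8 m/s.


r = 8.160747e+06 m
v = sqrt(mu/r) = 6988.8173 m/s (worst-case radial velocity)
f = 29.39 GHz = 2.939e+10 Hz
fd = 2*f*v/c = 2*2.939e+10*6988.8173/3.0e+08
fd = 1.3693423e+06 Hz

1.3693e+06 Hz


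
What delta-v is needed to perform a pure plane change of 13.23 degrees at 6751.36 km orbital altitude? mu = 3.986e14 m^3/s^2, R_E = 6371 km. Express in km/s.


r = 13122.3600 km = 1.312236e+07 m
V = sqrt(mu/r) = 5511.4094 m/s
di = 13.23 deg = 0.2309071 rad
dV = 2*V*sin(di/2) = 2*5511.4094*sin(0.1154535)
dV = 1269.7980 m/s = 1.2698 km/s

1.2698 km/s


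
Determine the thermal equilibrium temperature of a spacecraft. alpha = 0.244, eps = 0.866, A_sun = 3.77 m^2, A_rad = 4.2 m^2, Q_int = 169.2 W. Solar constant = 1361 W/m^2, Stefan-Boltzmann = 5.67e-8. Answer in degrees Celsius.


Numerator = alpha*S*A_sun + Q_int = 0.244*1361*3.77 + 169.2 = 1421.1567 W
Denominator = eps*sigma*A_rad = 0.866*5.67e-8*4.2 = 2.0622924e-07 W/K^4
T^4 = 6.8911503e+09 K^4
T = 288.1197 K = 14.9697 C

14.9697 degrees Celsius


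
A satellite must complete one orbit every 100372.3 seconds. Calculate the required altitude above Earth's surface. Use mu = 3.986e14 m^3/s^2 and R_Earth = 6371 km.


T = 100372.3 s
r = (mu*T^2/(4*pi^2))^(1/3) = (3.986e14 * 100372.3^2 / (4*pi^2))^(1/3)
r = 4.6680457e+07 m = 46680.4574 km
alt = r - R_E = 46680.4574 - 6371 = 40309.4574 km

40309.4574 km


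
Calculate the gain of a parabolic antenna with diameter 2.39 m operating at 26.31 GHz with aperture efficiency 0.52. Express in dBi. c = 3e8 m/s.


lambda = c/f = 3e8 / 2.631e+10 = 0.01140251 m
G = eta*(pi*D/lambda)^2 = 0.52*(pi*2.39/0.01140251)^2
G = 225474.8349 (linear)
G = 10*log10(225474.8349) = 53.5310 dBi

53.5310 dBi


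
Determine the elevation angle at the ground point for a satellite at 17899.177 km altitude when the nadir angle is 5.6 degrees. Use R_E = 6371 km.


r = R_E + alt = 24270.1770 km
Law of sines in the satellite / Earth-center / ground-point triangle:
  sin(nadir)/R_E = sin(90 + el)/r  =>  cos(el) = (r/R_E)*sin(nadir)
cos(el) = (24270.1770 / 6371.0000) * sin(5.6 deg) = 0.3717398
el = arccos(0.3717398) = 68.1770 deg
(Earth-central angle = 90 - nadir - el = 16.2230 deg)

68.1770 degrees


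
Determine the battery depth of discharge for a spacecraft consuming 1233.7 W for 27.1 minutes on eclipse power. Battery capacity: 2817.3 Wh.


E_used = P * t / 60 = 1233.7 * 27.1 / 60 = 557.2212 Wh
DOD = E_used / E_total * 100 = 557.2212 / 2817.3 * 100
DOD = 19.7786 %

19.7786 %


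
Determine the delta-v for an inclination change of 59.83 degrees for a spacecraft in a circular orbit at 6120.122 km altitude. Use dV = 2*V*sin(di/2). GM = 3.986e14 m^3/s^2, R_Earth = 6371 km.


r = 12491.1220 km = 1.2491122e+07 m
V = sqrt(mu/r) = 5648.9525 m/s
di = 59.83 deg = 1.0442 rad
dV = 2*V*sin(di/2) = 2*5648.9525*sin(0.5221152)
dV = 5634.4310 m/s = 5.6344 km/s

5.6344 km/s


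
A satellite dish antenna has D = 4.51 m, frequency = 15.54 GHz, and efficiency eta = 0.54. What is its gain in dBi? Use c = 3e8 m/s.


lambda = c/f = 3e8 / 1.554e+10 = 0.01930502 m
G = eta*(pi*D/lambda)^2 = 0.54*(pi*4.51/0.01930502)^2
G = 290874.8072 (linear)
G = 10*log10(290874.8072) = 54.6371 dBi

54.6371 dBi


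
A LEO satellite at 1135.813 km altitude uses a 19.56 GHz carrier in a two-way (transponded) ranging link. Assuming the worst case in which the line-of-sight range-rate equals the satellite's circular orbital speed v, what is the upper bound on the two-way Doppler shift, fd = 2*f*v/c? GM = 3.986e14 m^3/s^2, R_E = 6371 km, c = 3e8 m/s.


r = 7.506813e+06 m
v = sqrt(mu/r) = 7286.8671 m/s (worst-case radial velocity)
f = 19.56 GHz = 1.956e+10 Hz
fd = 2*f*v/c = 2*1.956e+10*7286.8671/3.0e+08
fd = 950207.4691 Hz

950207.4691 Hz


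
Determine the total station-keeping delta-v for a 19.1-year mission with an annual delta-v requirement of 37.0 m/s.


dV = rate * years = 37.0 * 19.1
dV = 706.7000 m/s

706.7000 m/s


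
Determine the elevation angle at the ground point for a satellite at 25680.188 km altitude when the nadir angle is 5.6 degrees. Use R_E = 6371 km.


r = R_E + alt = 32051.1880 km
Law of sines in the satellite / Earth-center / ground-point triangle:
  sin(nadir)/R_E = sin(90 + el)/r  =>  cos(el) = (r/R_E)*sin(nadir)
cos(el) = (32051.1880 / 6371.0000) * sin(5.6 deg) = 0.4909195
el = arccos(0.4909195) = 60.5990 deg
(Earth-central angle = 90 - nadir - el = 23.8010 deg)

60.5990 degrees


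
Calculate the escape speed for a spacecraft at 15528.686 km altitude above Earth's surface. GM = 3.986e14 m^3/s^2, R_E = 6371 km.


r = 6371.0 + 15528.686 = 21899.6860 km = 2.1899686e+07 m
v_esc = sqrt(2*mu/r) = sqrt(2*3.986e14 / 2.1899686e+07)
v_esc = 6033.4359 m/s = 6.0334 km/s

6.0334 km/s


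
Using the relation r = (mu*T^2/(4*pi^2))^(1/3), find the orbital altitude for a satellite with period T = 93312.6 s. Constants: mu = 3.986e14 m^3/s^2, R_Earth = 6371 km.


T = 93312.6 s
r = (mu*T^2/(4*pi^2))^(1/3) = (3.986e14 * 93312.6^2 / (4*pi^2))^(1/3)
r = 4.4465111e+07 m = 44465.1109 km
alt = r - R_E = 44465.1109 - 6371 = 38094.1109 km

38094.1109 km


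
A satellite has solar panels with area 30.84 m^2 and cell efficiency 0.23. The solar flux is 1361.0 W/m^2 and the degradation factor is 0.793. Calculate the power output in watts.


P = area * eta * S * degradation
P = 30.84 * 0.23 * 1361.0 * 0.793
P = 7655.4992 W

7655.4992 W


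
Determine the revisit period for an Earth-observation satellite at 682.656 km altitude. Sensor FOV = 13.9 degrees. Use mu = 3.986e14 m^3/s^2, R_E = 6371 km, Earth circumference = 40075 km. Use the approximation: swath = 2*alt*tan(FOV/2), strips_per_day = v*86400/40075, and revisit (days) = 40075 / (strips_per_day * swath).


swath = 2*682.656*tan(0.1213004) = 166.4299 km
v = sqrt(mu/r) = 7517.2935 m/s = 7.5173 km/s
strips/day = v*86400/40075 = 7.5173*86400/40075 = 16.2070
coverage/day = strips * swath = 16.2070 * 166.4299 = 2697.3244 km
revisit = 40075 / 2697.3244 = 14.8573 days

14.8573 days


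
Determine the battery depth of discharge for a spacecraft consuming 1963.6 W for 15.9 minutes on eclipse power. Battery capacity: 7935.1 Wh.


E_used = P * t / 60 = 1963.6 * 15.9 / 60 = 520.3540 Wh
DOD = E_used / E_total * 100 = 520.3540 / 7935.1 * 100
DOD = 6.5576 %

6.5576 %


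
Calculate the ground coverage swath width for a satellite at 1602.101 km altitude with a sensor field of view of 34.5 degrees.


FOV = 34.5 deg = 0.6021386 rad
swath = 2 * alt * tan(FOV/2) = 2 * 1602.101 * tan(0.3010693)
swath = 2 * 1602.101 * 0.3105083
swath = 994.9312 km

994.9312 km


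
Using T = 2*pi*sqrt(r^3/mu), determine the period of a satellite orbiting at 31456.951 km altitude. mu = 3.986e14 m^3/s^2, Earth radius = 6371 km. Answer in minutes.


r = 37827.9510 km = 3.7827951e+07 m
T = 2*pi*sqrt(r^3/mu) = 2*pi*sqrt(5.4130053e+22 / 3.986e14)
T = 73220.1220 s = 1220.3354 min

1220.3354 minutes


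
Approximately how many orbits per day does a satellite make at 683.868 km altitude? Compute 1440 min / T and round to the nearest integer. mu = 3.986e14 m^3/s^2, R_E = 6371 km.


r = 7.054868e+06 m
T = 2*pi*sqrt(r^3/mu) = 5897.1824 s = 98.2864 min
revs/day = 1440 / 98.2864 = 14.6511
Rounded: 15 revolutions per day

15 revolutions per day


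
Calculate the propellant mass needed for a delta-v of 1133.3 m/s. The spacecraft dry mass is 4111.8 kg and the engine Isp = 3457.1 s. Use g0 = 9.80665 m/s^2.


ve = Isp * g0 = 3457.1 * 9.80665 = 33902.569715 m/s
mass ratio = exp(dv/ve) = exp(1133.3/33902.569715) = 1.03399314
m_prop = m_dry * (mr - 1) = 4111.8 * (1.03399314 - 1)
m_prop = 139.7730 kg

139.7730 kg


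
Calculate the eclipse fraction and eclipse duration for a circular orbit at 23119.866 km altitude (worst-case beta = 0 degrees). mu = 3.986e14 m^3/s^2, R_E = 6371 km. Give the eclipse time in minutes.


r = 29490.8660 km
T = 840.0232 min
Eclipse fraction = arcsin(R_E/r)/pi = arcsin(6371.0000/29490.8660)/pi
= arcsin(0.216033)/pi = 0.06931188
Eclipse duration = 0.06931188 * 840.0232 = 58.2236 min

58.2236 minutes


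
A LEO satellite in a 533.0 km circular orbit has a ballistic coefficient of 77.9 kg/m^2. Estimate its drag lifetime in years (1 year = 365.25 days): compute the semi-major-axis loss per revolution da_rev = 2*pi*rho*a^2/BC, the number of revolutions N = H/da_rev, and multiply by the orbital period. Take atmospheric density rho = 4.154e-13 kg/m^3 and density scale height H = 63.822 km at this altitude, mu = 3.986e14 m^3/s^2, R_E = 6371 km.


a = R_E + alt = 6904.0000 km = 6.904e+06 m
da_rev = 2*pi*rho*a^2/BC = 2*pi*4.154e-13*(6.904e+06)^2/77.9 = 1.597020 m per revolution
N = H/da_rev = 63822.0000 m / 1.597020 m = 39963.1710 revolutions
P = 2*pi*sqrt(a^3/mu) = 5709.0309 s
lifetime = N*P = 39963.1710 * 5709.0309 = 2.2815098e+08 s = 2640.6363 days
years = 2640.6363 / 365.25 = 7.2297 years

7.2297 years


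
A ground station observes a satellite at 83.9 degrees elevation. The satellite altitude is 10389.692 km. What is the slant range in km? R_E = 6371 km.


h = 10389.692 km, el = 83.9 deg
d = -R_E*sin(el) + sqrt((R_E*sin(el))^2 + 2*R_E*h + h^2)
d = -6371.0000*sin(1.4643) + sqrt((6371.0000*0.9943379)^2 + 2*6371.0000*10389.692 + 10389.692^2)
d = 10412.0863 km

10412.0863 km


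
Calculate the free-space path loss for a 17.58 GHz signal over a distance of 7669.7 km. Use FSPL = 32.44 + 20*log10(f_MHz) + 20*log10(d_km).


f = 17.58 GHz = 17580.0000 MHz
d = 7669.7 km
FSPL = 32.44 + 20*log10(17580.0000) + 20*log10(7669.7)
FSPL = 32.44 + 84.9004 + 77.6956
FSPL = 195.0359 dB

195.0359 dB


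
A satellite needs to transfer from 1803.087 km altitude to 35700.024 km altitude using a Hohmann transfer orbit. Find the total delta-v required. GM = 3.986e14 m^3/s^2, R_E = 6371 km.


r1 = 8174.0870 km = 8.174087e+06 m
r2 = 42071.0240 km = 4.2071024e+07 m
dv1 = sqrt(mu/r1)*(sqrt(2*r2/(r1+r2)) - 1) = 2053.5626 m/s
dv2 = sqrt(mu/r2)*(1 - sqrt(2*r1/(r1+r2))) = 1322.3015 m/s
total dv = |dv1| + |dv2| = 2053.5626 + 1322.3015 = 3375.8641 m/s = 3.3759 km/s

3.3759 km/s


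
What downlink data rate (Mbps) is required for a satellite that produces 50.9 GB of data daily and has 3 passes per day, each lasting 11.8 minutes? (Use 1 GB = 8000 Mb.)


total contact time = 3 * 11.8 * 60 = 2124.0000 s
data = 50.9 GB = 407200.0000 Mb
rate = 407200.0000 / 2124.0000 = 191.7137 Mbps

191.7137 Mbps


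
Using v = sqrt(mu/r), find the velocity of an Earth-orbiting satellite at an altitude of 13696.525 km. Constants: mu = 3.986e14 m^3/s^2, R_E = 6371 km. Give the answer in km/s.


r = R_E + alt = 6371.0 + 13696.525 = 20067.5250 km = 2.0067525e+07 m
v = sqrt(mu/r) = sqrt(3.986e14 / 2.0067525e+07) = 4456.7856 m/s = 4.4568 km/s

4.4568 km/s


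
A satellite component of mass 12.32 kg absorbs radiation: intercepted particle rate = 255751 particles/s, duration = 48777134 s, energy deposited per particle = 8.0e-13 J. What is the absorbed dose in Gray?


Total energy deposited = rate * time * E_per
  = 255751 * 48777134 * 8.0e-13 = 9.9798 J
Dose = E_total / mass = 9.9798 / 12.32
Dose = 0.810052 Gy

0.8101 Gy


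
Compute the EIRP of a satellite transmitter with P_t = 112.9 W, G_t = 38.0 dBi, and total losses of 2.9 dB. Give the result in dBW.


Pt = 112.9 W = 20.5269 dBW
EIRP = Pt_dBW + Gt - losses = 20.5269 + 38.0 - 2.9 = 55.6269 dBW

55.6269 dBW


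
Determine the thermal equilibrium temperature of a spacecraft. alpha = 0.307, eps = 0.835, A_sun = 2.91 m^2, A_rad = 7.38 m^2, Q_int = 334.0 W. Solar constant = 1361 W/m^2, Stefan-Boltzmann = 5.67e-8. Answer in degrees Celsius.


Numerator = alpha*S*A_sun + Q_int = 0.307*1361*2.91 + 334.0 = 1549.8766 W
Denominator = eps*sigma*A_rad = 0.835*5.67e-8*7.38 = 3.4940241e-07 W/K^4
T^4 = 4.4357924e+09 K^4
T = 258.0731 K = -15.0769 C

-15.0769 degrees Celsius


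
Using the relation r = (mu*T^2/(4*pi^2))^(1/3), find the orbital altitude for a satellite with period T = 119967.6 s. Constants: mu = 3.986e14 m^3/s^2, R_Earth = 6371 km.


T = 119967.6 s
r = (mu*T^2/(4*pi^2))^(1/3) = (3.986e14 * 119967.6^2 / (4*pi^2))^(1/3)
r = 5.2573695e+07 m = 52573.6948 km
alt = r - R_E = 52573.6948 - 6371 = 46202.6948 km

46202.6948 km


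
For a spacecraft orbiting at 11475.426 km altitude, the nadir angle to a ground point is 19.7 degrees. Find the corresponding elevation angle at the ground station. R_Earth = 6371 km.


r = R_E + alt = 17846.4260 km
Law of sines in the satellite / Earth-center / ground-point triangle:
  sin(nadir)/R_E = sin(90 + el)/r  =>  cos(el) = (r/R_E)*sin(nadir)
cos(el) = (17846.4260 / 6371.0000) * sin(19.7 deg) = 0.9442702
el = arccos(0.9442702) = 19.2185 deg
(Earth-central angle = 90 - nadir - el = 51.0815 deg)

19.2185 degrees


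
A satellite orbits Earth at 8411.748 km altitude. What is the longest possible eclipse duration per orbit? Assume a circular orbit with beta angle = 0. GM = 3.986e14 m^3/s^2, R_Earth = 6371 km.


r = 14782.7480 km
T = 298.1211 min
Eclipse fraction = arcsin(R_E/r)/pi = arcsin(6371.0000/14782.7480)/pi
= arcsin(0.4309754)/pi = 0.1418304
Eclipse duration = 0.1418304 * 298.1211 = 42.2826 min

42.2826 minutes


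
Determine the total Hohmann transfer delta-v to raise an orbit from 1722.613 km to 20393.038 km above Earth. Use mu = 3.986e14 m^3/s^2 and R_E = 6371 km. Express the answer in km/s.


r1 = 8093.6130 km = 8.093613e+06 m
r2 = 26764.0380 km = 2.6764038e+07 m
dv1 = sqrt(mu/r1)*(sqrt(2*r2/(r1+r2)) - 1) = 1678.6511 m/s
dv2 = sqrt(mu/r2)*(1 - sqrt(2*r1/(r1+r2))) = 1229.3164 m/s
total dv = |dv1| + |dv2| = 1678.6511 + 1229.3164 = 2907.9675 m/s = 2.9080 km/s

2.9080 km/s


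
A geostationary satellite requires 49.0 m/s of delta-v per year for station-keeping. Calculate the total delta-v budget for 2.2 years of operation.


dV = rate * years = 49.0 * 2.2
dV = 107.8000 m/s

107.8000 m/s


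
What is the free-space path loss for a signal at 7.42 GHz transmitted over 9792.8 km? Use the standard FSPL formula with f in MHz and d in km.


f = 7.42 GHz = 7420.0000 MHz
d = 9792.8 km
FSPL = 32.44 + 20*log10(7420.0000) + 20*log10(9792.8)
FSPL = 32.44 + 77.4081 + 79.8181
FSPL = 189.6662 dB

189.6662 dB


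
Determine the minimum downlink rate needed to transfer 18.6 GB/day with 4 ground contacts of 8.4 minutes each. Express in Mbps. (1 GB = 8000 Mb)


total contact time = 4 * 8.4 * 60 = 2016.0000 s
data = 18.6 GB = 148800.0000 Mb
rate = 148800.0000 / 2016.0000 = 73.8095 Mbps

73.8095 Mbps


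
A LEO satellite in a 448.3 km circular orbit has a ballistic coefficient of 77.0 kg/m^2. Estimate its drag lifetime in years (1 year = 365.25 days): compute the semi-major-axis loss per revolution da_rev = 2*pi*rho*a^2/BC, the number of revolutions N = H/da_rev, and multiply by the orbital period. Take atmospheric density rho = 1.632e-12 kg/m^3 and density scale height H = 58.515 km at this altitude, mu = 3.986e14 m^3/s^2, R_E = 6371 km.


a = R_E + alt = 6819.3000 km = 6.8193e+06 m
da_rev = 2*pi*rho*a^2/BC = 2*pi*1.632e-12*(6.8193e+06)^2/77.0 = 6.192826 m per revolution
N = H/da_rev = 58515.0000 m / 6.192826 m = 9448.8362 revolutions
P = 2*pi*sqrt(a^3/mu) = 5604.2941 s
lifetime = N*P = 9448.8362 * 5604.2941 = 5.2954057e+07 s = 612.8942 days
years = 612.8942 / 365.25 = 1.6780 years

1.6780 years


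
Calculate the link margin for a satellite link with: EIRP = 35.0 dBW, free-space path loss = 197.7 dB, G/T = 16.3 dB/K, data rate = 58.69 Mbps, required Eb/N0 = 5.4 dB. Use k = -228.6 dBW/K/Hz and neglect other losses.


C/N0 = EIRP - FSPL + G/T - k = 35.0 - 197.7 + 16.3 - (-228.6)
C/N0 = 82.2000 dB-Hz
R_b = 58.69 Mbps = 5.869e+07 bps -> 10*log10(R_b) = 77.6856 dB-Hz
Eb/N0 = C/N0 - 10*log10(R_b) = 82.2000 - 77.6856 = 4.5144 dB
Margin = Eb/N0 - Eb/N0_req = 4.5144 - 5.4 = -0.8856411 dB (negative margin: link does not close)

-0.8856 dB


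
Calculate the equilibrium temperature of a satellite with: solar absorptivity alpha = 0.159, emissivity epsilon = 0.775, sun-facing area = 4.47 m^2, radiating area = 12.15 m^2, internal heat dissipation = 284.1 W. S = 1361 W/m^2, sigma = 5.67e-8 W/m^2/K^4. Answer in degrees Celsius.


Numerator = alpha*S*A_sun + Q_int = 0.159*1361*4.47 + 284.1 = 1251.4035 W
Denominator = eps*sigma*A_rad = 0.775*5.67e-8*12.15 = 5.3390137e-07 W/K^4
T^4 = 2.3438852e+09 K^4
T = 220.0311 K = -53.1189 C

-53.1189 degrees Celsius


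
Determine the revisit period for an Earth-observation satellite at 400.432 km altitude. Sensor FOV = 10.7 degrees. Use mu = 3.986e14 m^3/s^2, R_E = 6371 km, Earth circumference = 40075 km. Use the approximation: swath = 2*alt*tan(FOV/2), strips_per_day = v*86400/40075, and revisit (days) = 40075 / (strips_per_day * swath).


swath = 2*400.432*tan(0.09337511) = 74.9989 km
v = sqrt(mu/r) = 7672.3496 m/s = 7.6723 km/s
strips/day = v*86400/40075 = 7.6723*86400/40075 = 16.5413
coverage/day = strips * swath = 16.5413 * 74.9989 = 1240.5757 km
revisit = 40075 / 1240.5757 = 32.3035 days

32.3035 days


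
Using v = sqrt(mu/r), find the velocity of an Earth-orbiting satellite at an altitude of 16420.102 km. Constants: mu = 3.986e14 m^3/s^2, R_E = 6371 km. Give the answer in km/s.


r = R_E + alt = 6371.0 + 16420.102 = 22791.1020 km = 2.2791102e+07 m
v = sqrt(mu/r) = sqrt(3.986e14 / 2.2791102e+07) = 4182.0188 m/s = 4.1820 km/s

4.1820 km/s


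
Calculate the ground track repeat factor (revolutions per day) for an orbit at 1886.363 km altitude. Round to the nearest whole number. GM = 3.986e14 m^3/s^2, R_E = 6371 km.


r = 8.257363e+06 m
T = 2*pi*sqrt(r^3/mu) = 7467.4666 s = 124.4578 min
revs/day = 1440 / 124.4578 = 11.5702
Rounded: 12 revolutions per day

12 revolutions per day


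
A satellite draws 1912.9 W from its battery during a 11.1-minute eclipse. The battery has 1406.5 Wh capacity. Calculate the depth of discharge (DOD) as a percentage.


E_used = P * t / 60 = 1912.9 * 11.1 / 60 = 353.8865 Wh
DOD = E_used / E_total * 100 = 353.8865 / 1406.5 * 100
DOD = 25.1608 %

25.1608 %


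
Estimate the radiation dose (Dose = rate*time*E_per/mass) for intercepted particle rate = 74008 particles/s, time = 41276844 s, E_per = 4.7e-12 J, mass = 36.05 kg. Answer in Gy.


Total energy deposited = rate * time * E_per
  = 74008 * 41276844 * 4.7e-12 = 14.3576 J
Dose = E_total / mass = 14.3576 / 36.05
Dose = 0.3982701 Gy

0.3983 Gy


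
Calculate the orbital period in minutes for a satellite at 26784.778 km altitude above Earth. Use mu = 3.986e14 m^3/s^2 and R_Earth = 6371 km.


r = 33155.7780 km = 3.3155778e+07 m
T = 2*pi*sqrt(r^3/mu) = 2*pi*sqrt(3.6448333e+22 / 3.986e14)
T = 60082.7851 s = 1001.3798 min

1001.3798 minutes


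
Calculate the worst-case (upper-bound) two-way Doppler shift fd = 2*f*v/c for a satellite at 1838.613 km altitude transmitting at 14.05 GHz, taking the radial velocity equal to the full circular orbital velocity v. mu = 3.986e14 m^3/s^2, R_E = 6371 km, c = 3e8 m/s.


r = 8.209613e+06 m
v = sqrt(mu/r) = 6967.9866 m/s (worst-case radial velocity)
f = 14.05 GHz = 1.405e+10 Hz
fd = 2*f*v/c = 2*1.405e+10*6967.9866/3.0e+08
fd = 652668.0750 Hz

652668.0750 Hz


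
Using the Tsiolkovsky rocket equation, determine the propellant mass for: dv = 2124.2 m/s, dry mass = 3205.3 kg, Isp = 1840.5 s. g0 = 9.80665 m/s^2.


ve = Isp * g0 = 1840.5 * 9.80665 = 18049.139325 m/s
mass ratio = exp(dv/ve) = exp(2124.2/18049.139325) = 1.12489514
m_prop = m_dry * (mr - 1) = 3205.3 * (1.12489514 - 1)
m_prop = 400.3264 kg

400.3264 kg


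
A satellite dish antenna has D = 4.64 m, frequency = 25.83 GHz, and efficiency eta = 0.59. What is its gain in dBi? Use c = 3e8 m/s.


lambda = c/f = 3e8 / 2.583e+10 = 0.0116144 m
G = eta*(pi*D/lambda)^2 = 0.59*(pi*4.64/0.0116144)^2
G = 929381.4952 (linear)
G = 10*log10(929381.4952) = 59.6819 dBi

59.6819 dBi


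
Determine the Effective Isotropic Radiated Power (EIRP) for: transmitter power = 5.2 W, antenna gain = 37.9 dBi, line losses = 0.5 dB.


Pt = 5.2 W = 7.1600 dBW
EIRP = Pt_dBW + Gt - losses = 7.1600 + 37.9 - 0.5 = 44.5600 dBW

44.5600 dBW


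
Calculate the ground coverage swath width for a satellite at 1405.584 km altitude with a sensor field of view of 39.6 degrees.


FOV = 39.6 deg = 0.6911504 rad
swath = 2 * alt * tan(FOV/2) = 2 * 1405.584 * tan(0.3455752)
swath = 2 * 1405.584 * 0.3600222
swath = 1012.0828 km

1012.0828 km


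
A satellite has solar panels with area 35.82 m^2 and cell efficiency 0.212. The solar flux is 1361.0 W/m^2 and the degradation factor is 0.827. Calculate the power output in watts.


P = area * eta * S * degradation
P = 35.82 * 0.212 * 1361.0 * 0.827
P = 8547.2238 W

8547.2238 W


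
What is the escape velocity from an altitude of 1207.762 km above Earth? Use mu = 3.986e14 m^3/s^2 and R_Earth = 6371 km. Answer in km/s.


r = 6371.0 + 1207.762 = 7578.7620 km = 7.578762e+06 m
v_esc = sqrt(2*mu/r) = sqrt(2*3.986e14 / 7.578762e+06)
v_esc = 10256.1535 m/s = 10.2562 km/s

10.2562 km/s


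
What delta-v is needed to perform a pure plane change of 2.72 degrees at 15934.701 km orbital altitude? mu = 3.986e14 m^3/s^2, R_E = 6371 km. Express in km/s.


r = 22305.7010 km = 2.2305701e+07 m
V = sqrt(mu/r) = 4227.2770 m/s
di = 2.72 deg = 0.04747296 rad
dV = 2*V*sin(di/2) = 2*4227.2770*sin(0.02373648)
dV = 200.6625 m/s = 0.2006625 km/s

0.2007 km/s


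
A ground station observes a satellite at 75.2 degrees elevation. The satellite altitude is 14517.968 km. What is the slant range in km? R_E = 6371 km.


h = 14517.968 km, el = 75.2 deg
d = -R_E*sin(el) + sqrt((R_E*sin(el))^2 + 2*R_E*h + h^2)
d = -6371.0000*sin(1.3125) + sqrt((6371.0000*0.9668234)^2 + 2*6371.0000*14517.968 + 14517.968^2)
d = 14665.8431 km

14665.8431 km


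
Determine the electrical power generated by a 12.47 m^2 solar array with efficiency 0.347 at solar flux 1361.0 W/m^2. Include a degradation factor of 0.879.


P = area * eta * S * degradation
P = 12.47 * 0.347 * 1361.0 * 0.879
P = 5176.5800 W

5176.5800 W


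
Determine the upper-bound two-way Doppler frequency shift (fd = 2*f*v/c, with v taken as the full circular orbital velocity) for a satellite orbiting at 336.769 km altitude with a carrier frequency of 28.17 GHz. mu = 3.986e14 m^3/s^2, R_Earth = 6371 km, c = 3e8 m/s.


r = 6.707769e+06 m
v = sqrt(mu/r) = 7708.6726 m/s (worst-case radial velocity)
f = 28.17 GHz = 2.817e+10 Hz
fd = 2*f*v/c = 2*2.817e+10*7708.6726/3.0e+08
fd = 1.4476887e+06 Hz

1.4477e+06 Hz


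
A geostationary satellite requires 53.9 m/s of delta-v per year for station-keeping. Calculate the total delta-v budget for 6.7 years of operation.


dV = rate * years = 53.9 * 6.7
dV = 361.1300 m/s

361.1300 m/s


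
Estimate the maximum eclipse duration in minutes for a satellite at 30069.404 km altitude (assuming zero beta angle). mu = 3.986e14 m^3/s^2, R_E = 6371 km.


r = 36440.4040 km
T = 1153.8112 min
Eclipse fraction = arcsin(R_E/r)/pi = arcsin(6371.0000/36440.4040)/pi
= arcsin(0.1748334)/pi = 0.05593869
Eclipse duration = 0.05593869 * 1153.8112 = 64.5427 min

64.5427 minutes


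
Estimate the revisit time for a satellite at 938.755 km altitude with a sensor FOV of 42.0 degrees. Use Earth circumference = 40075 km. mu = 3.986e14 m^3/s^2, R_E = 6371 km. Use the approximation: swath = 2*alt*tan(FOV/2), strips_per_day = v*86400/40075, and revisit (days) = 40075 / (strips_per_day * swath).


swath = 2*938.755*tan(0.3665191) = 720.7086 km
v = sqrt(mu/r) = 7384.4344 m/s = 7.3844 km/s
strips/day = v*86400/40075 = 7.3844*86400/40075 = 15.9205
coverage/day = strips * swath = 15.9205 * 720.7086 = 11474.0604 km
revisit = 40075 / 11474.0604 = 3.4927 days

3.4927 days


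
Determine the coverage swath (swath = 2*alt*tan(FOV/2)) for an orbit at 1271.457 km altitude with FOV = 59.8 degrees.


FOV = 59.8 deg = 1.0437 rad
swath = 2 * alt * tan(FOV/2) = 2 * 1271.457 * tan(0.5218534)
swath = 2 * 1271.457 * 0.5750255
swath = 1462.2404 km

1462.2404 km


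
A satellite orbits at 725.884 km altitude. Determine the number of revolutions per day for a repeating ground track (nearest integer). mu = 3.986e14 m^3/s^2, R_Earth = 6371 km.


r = 7.096884e+06 m
T = 2*pi*sqrt(r^3/mu) = 5949.9427 s = 99.1657 min
revs/day = 1440 / 99.1657 = 14.5211
Rounded: 15 revolutions per day

15 revolutions per day


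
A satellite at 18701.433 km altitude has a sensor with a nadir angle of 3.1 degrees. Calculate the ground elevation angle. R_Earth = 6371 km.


r = R_E + alt = 25072.4330 km
Law of sines in the satellite / Earth-center / ground-point triangle:
  sin(nadir)/R_E = sin(90 + el)/r  =>  cos(el) = (r/R_E)*sin(nadir)
cos(el) = (25072.4330 / 6371.0000) * sin(3.1 deg) = 0.2128218
el = arccos(0.2128218) = 77.7122 deg
(Earth-central angle = 90 - nadir - el = 9.1878 deg)

77.7122 degrees


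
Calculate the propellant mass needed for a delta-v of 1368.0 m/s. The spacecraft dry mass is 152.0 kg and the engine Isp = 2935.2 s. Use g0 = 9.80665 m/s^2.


ve = Isp * g0 = 2935.2 * 9.80665 = 28784.479080 m/s
mass ratio = exp(dv/ve) = exp(1368.0/28784.479080) = 1.04867306
m_prop = m_dry * (mr - 1) = 152.0 * (1.04867306 - 1)
m_prop = 7.3983 kg

7.3983 kg


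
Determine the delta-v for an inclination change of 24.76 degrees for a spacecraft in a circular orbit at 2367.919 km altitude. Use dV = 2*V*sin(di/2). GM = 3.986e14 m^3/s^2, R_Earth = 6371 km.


r = 8738.9190 km = 8.738919e+06 m
V = sqrt(mu/r) = 6753.6693 m/s
di = 24.76 deg = 0.4321435 rad
dV = 2*V*sin(di/2) = 2*6753.6693*sin(0.2160718)
dV = 2895.8976 m/s = 2.8959 km/s

2.8959 km/s


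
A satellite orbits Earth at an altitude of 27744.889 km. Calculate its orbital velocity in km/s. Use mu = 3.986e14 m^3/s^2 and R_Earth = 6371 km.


r = R_E + alt = 6371.0 + 27744.889 = 34115.8890 km = 3.4115889e+07 m
v = sqrt(mu/r) = sqrt(3.986e14 / 3.4115889e+07) = 3418.1436 m/s = 3.4181 km/s

3.4181 km/s


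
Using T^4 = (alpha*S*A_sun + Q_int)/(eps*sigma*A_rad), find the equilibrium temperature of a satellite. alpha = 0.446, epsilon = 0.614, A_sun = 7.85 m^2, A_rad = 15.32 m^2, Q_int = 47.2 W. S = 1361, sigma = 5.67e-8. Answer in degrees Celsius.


Numerator = alpha*S*A_sun + Q_int = 0.446*1361*7.85 + 47.2 = 4812.1971 W
Denominator = eps*sigma*A_rad = 0.614*5.67e-8*15.32 = 5.3334742e-07 W/K^4
T^4 = 9.0226313e+09 K^4
T = 308.2005 K = 35.0505 C

35.0505 degrees Celsius


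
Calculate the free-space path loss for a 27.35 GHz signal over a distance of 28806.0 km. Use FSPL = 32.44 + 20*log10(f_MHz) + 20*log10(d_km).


f = 27.35 GHz = 27350.0000 MHz
d = 28806.0 km
FSPL = 32.44 + 20*log10(27350.0000) + 20*log10(28806.0)
FSPL = 32.44 + 88.7391 + 89.1897
FSPL = 210.3688 dB

210.3688 dB


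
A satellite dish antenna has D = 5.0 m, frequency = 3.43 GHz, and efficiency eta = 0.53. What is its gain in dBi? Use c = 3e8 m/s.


lambda = c/f = 3e8 / 3.43e+09 = 0.08746356 m
G = eta*(pi*D/lambda)^2 = 0.53*(pi*5.0/0.08746356)^2
G = 17094.6949 (linear)
G = 10*log10(17094.6949) = 42.3286 dBi

42.3286 dBi


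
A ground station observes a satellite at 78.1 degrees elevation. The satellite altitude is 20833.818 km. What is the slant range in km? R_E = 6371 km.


h = 20833.818 km, el = 78.1 deg
d = -R_E*sin(el) + sqrt((R_E*sin(el))^2 + 2*R_E*h + h^2)
d = -6371.0000*sin(1.3631) + sqrt((6371.0000*0.978509)^2 + 2*6371.0000*20833.818 + 20833.818^2)
d = 20938.9987 km

20938.9987 km


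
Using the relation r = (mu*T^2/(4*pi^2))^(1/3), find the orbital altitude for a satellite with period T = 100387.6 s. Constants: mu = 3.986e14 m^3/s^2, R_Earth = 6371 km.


T = 100387.6 s
r = (mu*T^2/(4*pi^2))^(1/3) = (3.986e14 * 100387.6^2 / (4*pi^2))^(1/3)
r = 4.6685201e+07 m = 46685.2011 km
alt = r - R_E = 46685.2011 - 6371 = 40314.2011 km

40314.2011 km


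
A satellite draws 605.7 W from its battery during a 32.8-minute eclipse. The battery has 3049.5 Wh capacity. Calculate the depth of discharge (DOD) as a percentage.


E_used = P * t / 60 = 605.7 * 32.8 / 60 = 331.1160 Wh
DOD = E_used / E_total * 100 = 331.1160 / 3049.5 * 100
DOD = 10.8580 %

10.8580 %


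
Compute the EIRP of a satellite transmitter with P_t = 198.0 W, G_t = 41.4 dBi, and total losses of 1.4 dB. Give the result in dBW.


Pt = 198.0 W = 22.9667 dBW
EIRP = Pt_dBW + Gt - losses = 22.9667 + 41.4 - 1.4 = 62.9667 dBW

62.9667 dBW


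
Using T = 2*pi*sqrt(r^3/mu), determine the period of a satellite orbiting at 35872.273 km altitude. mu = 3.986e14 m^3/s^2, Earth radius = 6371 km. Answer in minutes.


r = 42243.2730 km = 4.2243273e+07 m
T = 2*pi*sqrt(r^3/mu) = 2*pi*sqrt(7.5382872e+22 / 3.986e14)
T = 86406.7282 s = 1440.1121 min

1440.1121 minutes


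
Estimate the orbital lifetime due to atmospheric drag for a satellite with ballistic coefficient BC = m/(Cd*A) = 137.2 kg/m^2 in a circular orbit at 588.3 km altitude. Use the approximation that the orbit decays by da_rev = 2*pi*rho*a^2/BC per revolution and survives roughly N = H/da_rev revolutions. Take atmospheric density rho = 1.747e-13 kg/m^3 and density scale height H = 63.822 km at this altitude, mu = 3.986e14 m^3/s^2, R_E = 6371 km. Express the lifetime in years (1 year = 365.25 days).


a = R_E + alt = 6959.3000 km = 6.9593e+06 m
da_rev = 2*pi*rho*a^2/BC = 2*pi*1.747e-13*(6.9593e+06)^2/137.2 = 0.387480435 m per revolution
N = H/da_rev = 63822.0000 m / 0.387480435 m = 164710.2517 revolutions
P = 2*pi*sqrt(a^3/mu) = 5777.7608 s
lifetime = N*P = 164710.2517 * 5777.7608 = 9.5165644e+08 s = 11014.5421 days
years = 11014.5421 / 365.25 = 30.1562 years

30.1562 years


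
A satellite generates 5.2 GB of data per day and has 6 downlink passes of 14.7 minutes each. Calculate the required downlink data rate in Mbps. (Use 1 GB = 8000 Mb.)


total contact time = 6 * 14.7 * 60 = 5292.0000 s
data = 5.2 GB = 41600.0000 Mb
rate = 41600.0000 / 5292.0000 = 7.8609 Mbps

7.8609 Mbps


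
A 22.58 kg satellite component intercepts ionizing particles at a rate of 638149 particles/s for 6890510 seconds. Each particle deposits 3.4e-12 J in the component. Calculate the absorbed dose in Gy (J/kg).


Total energy deposited = rate * time * E_per
  = 638149 * 6890510 * 3.4e-12 = 14.9504 J
Dose = E_total / mass = 14.9504 / 22.58
Dose = 0.6621074 Gy

0.6621 Gy


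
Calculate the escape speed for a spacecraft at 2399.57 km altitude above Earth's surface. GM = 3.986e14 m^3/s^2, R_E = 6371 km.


r = 6371.0 + 2399.57 = 8770.5700 km = 8.77057e+06 m
v_esc = sqrt(2*mu/r) = sqrt(2*3.986e14 / 8.77057e+06)
v_esc = 9533.8812 m/s = 9.5339 km/s

9.5339 km/s


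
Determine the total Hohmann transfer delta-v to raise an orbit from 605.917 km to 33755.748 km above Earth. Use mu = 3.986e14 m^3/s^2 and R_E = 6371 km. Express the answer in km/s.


r1 = 6976.9170 km = 6.976917e+06 m
r2 = 40126.7480 km = 4.0126748e+07 m
dv1 = sqrt(mu/r1)*(sqrt(2*r2/(r1+r2)) - 1) = 2307.4870 m/s
dv2 = sqrt(mu/r2)*(1 - sqrt(2*r1/(r1+r2))) = 1436.3268 m/s
total dv = |dv1| + |dv2| = 2307.4870 + 1436.3268 = 3743.8139 m/s = 3.7438 km/s

3.7438 km/s


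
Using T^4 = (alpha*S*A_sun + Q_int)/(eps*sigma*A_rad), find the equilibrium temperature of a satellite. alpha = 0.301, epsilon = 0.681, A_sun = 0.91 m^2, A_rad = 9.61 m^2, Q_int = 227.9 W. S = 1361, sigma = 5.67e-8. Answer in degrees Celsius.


Numerator = alpha*S*A_sun + Q_int = 0.301*1361*0.91 + 227.9 = 600.6915 W
Denominator = eps*sigma*A_rad = 0.681*5.67e-8*9.61 = 3.7106805e-07 W/K^4
T^4 = 1.6188177e+09 K^4
T = 200.5855 K = -72.5645 C

-72.5645 degrees Celsius


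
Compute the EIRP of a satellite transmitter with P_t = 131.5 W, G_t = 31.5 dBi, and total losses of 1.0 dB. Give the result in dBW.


Pt = 131.5 W = 21.1893 dBW
EIRP = Pt_dBW + Gt - losses = 21.1893 + 31.5 - 1.0 = 51.6893 dBW

51.6893 dBW


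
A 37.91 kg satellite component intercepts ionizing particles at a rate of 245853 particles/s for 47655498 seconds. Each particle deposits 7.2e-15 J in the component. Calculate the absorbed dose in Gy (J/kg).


Total energy deposited = rate * time * E_per
  = 245853 * 47655498 * 7.2e-15 = 0.08435698 J
Dose = E_total / mass = 0.08435698 / 37.91
Dose = 0.002225191 Gy

0.0022 Gy


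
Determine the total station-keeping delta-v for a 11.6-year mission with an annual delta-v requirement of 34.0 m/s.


dV = rate * years = 34.0 * 11.6
dV = 394.4000 m/s

394.4000 m/s


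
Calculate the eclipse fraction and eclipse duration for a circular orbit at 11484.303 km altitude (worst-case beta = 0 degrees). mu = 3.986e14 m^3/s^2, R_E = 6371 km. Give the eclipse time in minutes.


r = 17855.3030 km
T = 395.7408 min
Eclipse fraction = arcsin(R_E/r)/pi = arcsin(6371.0000/17855.3030)/pi
= arcsin(0.3568128)/pi = 0.1161366
Eclipse duration = 0.1161366 * 395.7408 = 45.9600 min

45.9600 minutes


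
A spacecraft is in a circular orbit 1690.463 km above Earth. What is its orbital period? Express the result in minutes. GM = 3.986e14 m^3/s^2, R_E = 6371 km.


r = 8061.4630 km = 8.061463e+06 m
T = 2*pi*sqrt(r^3/mu) = 2*pi*sqrt(5.2389179e+20 / 3.986e14)
T = 7203.3086 s = 120.0551 min

120.0551 minutes


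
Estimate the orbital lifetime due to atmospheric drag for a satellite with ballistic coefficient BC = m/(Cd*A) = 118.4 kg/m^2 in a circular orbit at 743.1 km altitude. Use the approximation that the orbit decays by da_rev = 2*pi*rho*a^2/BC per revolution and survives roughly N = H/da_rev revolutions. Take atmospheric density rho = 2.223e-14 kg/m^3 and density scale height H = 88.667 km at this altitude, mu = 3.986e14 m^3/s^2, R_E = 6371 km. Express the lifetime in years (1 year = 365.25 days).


a = R_E + alt = 7114.1000 km = 7.1141e+06 m
da_rev = 2*pi*rho*a^2/BC = 2*pi*2.223e-14*(7.1141e+06)^2/118.4 = 0.0597045679 m per revolution
N = H/da_rev = 88667.0000 m / 0.0597045679 m = 1.4850957e+06 revolutions
P = 2*pi*sqrt(a^3/mu) = 5971.6063 s
lifetime = N*P = 1.4850957e+06 * 5971.6063 = 8.8684072e+09 s = 102643.6015 days
years = 102643.6015 / 365.25 = 281.0229 years

281.0229 years


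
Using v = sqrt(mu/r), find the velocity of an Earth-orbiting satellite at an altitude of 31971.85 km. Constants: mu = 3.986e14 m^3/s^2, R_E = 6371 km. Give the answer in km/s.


r = R_E + alt = 6371.0 + 31971.85 = 38342.8500 km = 3.834285e+07 m
v = sqrt(mu/r) = sqrt(3.986e14 / 3.834285e+07) = 3224.2332 m/s = 3.2242 km/s

3.2242 km/s


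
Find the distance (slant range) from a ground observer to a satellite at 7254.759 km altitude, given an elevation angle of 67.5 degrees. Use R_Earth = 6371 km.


h = 7254.759 km, el = 67.5 deg
d = -R_E*sin(el) + sqrt((R_E*sin(el))^2 + 2*R_E*h + h^2)
d = -6371.0000*sin(1.1781) + sqrt((6371.0000*0.9238795)^2 + 2*6371.0000*7254.759 + 7254.759^2)
d = 7519.8239 km

7519.8239 km


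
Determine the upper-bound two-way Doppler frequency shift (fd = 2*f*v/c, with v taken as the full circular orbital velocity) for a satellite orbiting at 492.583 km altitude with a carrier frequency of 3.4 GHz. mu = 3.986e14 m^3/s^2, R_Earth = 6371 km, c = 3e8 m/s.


r = 6.863583e+06 m
v = sqrt(mu/r) = 7620.6708 m/s (worst-case radial velocity)
f = 3.4 GHz = 3.4e+09 Hz
fd = 2*f*v/c = 2*3.4e+09*7620.6708/3.0e+08
fd = 172735.2052 Hz

172735.2052 Hz


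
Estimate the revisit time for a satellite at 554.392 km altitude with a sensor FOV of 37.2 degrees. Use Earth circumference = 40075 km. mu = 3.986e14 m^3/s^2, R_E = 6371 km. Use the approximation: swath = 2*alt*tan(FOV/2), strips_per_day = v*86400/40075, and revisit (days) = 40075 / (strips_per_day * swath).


swath = 2*554.392*tan(0.3246312) = 373.1470 km
v = sqrt(mu/r) = 7586.5874 m/s = 7.5866 km/s
strips/day = v*86400/40075 = 7.5866*86400/40075 = 16.3564
coverage/day = strips * swath = 16.3564 * 373.1470 = 6103.3276 km
revisit = 40075 / 6103.3276 = 6.5661 days

6.5661 days


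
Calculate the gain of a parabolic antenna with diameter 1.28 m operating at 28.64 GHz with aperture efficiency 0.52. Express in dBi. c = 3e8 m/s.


lambda = c/f = 3e8 / 2.864e+10 = 0.01047486 m
G = eta*(pi*D/lambda)^2 = 0.52*(pi*1.28/0.01047486)^2
G = 76634.8914 (linear)
G = 10*log10(76634.8914) = 48.8443 dBi

48.8443 dBi


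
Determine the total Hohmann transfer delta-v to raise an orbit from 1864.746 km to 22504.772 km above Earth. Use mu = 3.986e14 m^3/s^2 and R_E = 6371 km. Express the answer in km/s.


r1 = 8235.7460 km = 8.235746e+06 m
r2 = 28875.7720 km = 2.8875772e+07 m
dv1 = sqrt(mu/r1)*(sqrt(2*r2/(r1+r2)) - 1) = 1721.5763 m/s
dv2 = sqrt(mu/r2)*(1 - sqrt(2*r1/(r1+r2))) = 1240.1472 m/s
total dv = |dv1| + |dv2| = 1721.5763 + 1240.1472 = 2961.7235 m/s = 2.9617 km/s

2.9617 km/s


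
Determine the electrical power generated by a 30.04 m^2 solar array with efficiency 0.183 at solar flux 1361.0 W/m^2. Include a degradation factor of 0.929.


P = area * eta * S * degradation
P = 30.04 * 0.183 * 1361.0 * 0.929
P = 6950.6410 W

6950.6410 W


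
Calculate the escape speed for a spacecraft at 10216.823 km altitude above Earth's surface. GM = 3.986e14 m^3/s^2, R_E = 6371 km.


r = 6371.0 + 10216.823 = 16587.8230 km = 1.6587823e+07 m
v_esc = sqrt(2*mu/r) = sqrt(2*3.986e14 / 1.6587823e+07)
v_esc = 6932.4852 m/s = 6.9325 km/s

6.9325 km/s


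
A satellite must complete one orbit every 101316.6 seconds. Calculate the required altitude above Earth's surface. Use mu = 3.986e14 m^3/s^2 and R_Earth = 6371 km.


T = 101316.6 s
r = (mu*T^2/(4*pi^2))^(1/3) = (3.986e14 * 101316.6^2 / (4*pi^2))^(1/3)
r = 4.6972779e+07 m = 46972.7793 km
alt = r - R_E = 46972.7793 - 6371 = 40601.7793 km

40601.7793 km


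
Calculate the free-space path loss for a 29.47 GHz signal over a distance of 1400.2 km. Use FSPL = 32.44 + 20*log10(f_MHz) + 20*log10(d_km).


f = 29.47 GHz = 29470.0000 MHz
d = 1400.2 km
FSPL = 32.44 + 20*log10(29470.0000) + 20*log10(1400.2)
FSPL = 32.44 + 89.3876 + 62.9238
FSPL = 184.7514 dB

184.7514 dB
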